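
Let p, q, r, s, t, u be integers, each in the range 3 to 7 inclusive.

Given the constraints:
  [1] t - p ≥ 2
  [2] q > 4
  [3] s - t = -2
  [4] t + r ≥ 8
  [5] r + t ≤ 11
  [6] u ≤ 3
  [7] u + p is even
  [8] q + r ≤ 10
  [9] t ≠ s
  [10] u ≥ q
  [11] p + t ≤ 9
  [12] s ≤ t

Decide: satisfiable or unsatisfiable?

From constraint 2: q ≥ 5. From constraints 6 and 10: q ≤ u and u ≤ 3, so q ≤ 3. But 3 < 5, so no value of q works.

Unsatisfiable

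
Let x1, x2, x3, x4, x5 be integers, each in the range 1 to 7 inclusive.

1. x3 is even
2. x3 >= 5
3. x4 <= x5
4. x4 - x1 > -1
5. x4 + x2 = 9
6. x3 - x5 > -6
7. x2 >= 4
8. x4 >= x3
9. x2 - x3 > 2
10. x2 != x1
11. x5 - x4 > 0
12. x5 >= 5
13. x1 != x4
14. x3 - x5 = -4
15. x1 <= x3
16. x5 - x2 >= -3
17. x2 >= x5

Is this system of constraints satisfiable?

From constraints 2 and 8: x4 ≥ x3 ≥ 5. From constraints 12 and 17: x2 ≥ x5 ≥ 5. Hence x4 + x2 ≥ 10. But constraint 5 requires x4 + x2 = 9, and 9 < 10. Contradiction.

Unsatisfiable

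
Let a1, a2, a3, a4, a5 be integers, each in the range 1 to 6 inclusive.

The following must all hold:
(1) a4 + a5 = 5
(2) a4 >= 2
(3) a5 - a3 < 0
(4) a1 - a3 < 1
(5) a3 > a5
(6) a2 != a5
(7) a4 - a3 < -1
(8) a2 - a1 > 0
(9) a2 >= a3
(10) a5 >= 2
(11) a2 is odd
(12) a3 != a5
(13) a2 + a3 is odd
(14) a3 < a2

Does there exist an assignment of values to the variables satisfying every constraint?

Setting (a1, a2, a3, a4, a5) = (3, 5, 4, 2, 3) satisfies everything: constraint 1: a4 + a5 = 5; constraint 3: a5 - a3 = -1, and the others follow.

Satisfiable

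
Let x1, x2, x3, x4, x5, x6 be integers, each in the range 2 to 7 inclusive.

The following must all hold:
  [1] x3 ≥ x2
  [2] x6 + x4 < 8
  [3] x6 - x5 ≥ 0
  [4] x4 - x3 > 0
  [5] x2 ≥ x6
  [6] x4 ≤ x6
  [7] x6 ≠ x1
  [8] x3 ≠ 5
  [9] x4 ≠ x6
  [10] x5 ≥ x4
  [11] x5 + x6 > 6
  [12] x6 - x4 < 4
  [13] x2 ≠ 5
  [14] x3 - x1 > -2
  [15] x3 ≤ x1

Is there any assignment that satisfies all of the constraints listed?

Constraints 1, 3, 4, 5, and 10 give x4 ≤ x5, x5 ≤ x6, x6 ≤ x2, x2 ≤ x3, x3 < x4. Chaining: x4 ≤ x5 ≤ x6 ≤ x2 ≤ x3 < x4, which forces x4 < x4 — impossible.

Unsatisfiable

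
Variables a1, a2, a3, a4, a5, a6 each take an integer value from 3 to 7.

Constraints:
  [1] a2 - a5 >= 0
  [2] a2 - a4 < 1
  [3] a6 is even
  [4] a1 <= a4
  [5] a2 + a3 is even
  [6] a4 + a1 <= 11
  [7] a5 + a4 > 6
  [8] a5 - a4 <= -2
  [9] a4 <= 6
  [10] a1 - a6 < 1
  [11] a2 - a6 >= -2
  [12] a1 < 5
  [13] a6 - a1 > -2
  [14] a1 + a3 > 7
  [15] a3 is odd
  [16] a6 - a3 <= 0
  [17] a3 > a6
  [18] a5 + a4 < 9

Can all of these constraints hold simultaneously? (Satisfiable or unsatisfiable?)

One satisfying assignment is a1 = 3, a2 = 5, a3 = 5, a4 = 5, a5 = 3, a6 = 4.
For the less obvious constraints — constraint 1: a2 - a5 = 2; constraint 2: a2 - a4 = 0 — and the others hold by inspection.

Satisfiable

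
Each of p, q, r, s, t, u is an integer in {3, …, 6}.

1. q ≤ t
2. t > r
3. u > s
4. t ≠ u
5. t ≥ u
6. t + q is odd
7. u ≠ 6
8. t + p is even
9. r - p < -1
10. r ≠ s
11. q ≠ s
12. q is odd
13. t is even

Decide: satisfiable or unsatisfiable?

Satisfiable

Take p = 6, q = 5, r = 3, s = 4, t = 6, u = 5. Then constraint 6: t + q = 11 is odd; constraint 9: r - p = -3, and every other listed constraint is also met.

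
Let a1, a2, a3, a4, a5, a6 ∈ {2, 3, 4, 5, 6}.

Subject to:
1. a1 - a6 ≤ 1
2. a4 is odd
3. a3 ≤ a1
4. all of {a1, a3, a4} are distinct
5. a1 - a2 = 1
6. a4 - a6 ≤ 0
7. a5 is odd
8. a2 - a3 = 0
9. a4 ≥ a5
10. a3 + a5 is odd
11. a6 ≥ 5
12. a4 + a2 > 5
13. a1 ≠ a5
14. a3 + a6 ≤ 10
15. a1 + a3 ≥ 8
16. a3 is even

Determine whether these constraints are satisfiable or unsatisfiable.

One satisfying assignment is a1 = 5, a2 = 4, a3 = 4, a4 = 3, a5 = 3, a6 = 5.
For the less obvious constraints — constraint 1: a1 - a6 = 0; constraint 5: a1 - a2 = 1; constraint 6: a4 - a6 = -2 — and the others hold by inspection.

Satisfiable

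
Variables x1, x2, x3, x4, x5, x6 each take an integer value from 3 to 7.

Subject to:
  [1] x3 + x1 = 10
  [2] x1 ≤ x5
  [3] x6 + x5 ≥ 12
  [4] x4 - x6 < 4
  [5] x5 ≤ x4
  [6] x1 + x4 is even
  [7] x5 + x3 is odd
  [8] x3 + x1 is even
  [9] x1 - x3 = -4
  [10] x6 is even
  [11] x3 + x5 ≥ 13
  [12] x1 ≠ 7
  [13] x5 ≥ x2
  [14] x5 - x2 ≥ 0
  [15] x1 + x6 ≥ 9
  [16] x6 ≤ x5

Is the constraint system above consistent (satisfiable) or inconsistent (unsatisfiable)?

Take x1 = 3, x2 = 3, x3 = 7, x4 = 7, x5 = 6, x6 = 6. Then constraint 1: x3 + x1 = 10; constraint 3: x6 + x5 = 12, and every other listed constraint is also met.

Satisfiable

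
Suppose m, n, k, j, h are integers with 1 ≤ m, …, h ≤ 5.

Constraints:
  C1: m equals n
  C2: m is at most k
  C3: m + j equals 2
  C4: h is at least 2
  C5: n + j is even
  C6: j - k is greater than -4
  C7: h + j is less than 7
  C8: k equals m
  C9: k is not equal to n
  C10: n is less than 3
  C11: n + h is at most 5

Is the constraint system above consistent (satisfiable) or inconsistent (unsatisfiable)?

Unsatisfiable

From constraints 1 and 8, k = m = n, so k = n. But constraint 9 says k ≠ n. Contradiction.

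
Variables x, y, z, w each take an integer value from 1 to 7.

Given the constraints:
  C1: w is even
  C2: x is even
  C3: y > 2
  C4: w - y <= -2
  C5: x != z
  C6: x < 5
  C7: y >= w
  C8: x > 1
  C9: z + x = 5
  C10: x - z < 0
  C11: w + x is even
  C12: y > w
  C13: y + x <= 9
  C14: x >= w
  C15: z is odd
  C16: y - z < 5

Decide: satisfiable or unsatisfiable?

Satisfiable

The assignment x = 2, y = 6, z = 3, w = 2 works:
  constraint 4 holds since w - y = -4.
  constraint 9 holds since z + x = 5.
The rest check out directly.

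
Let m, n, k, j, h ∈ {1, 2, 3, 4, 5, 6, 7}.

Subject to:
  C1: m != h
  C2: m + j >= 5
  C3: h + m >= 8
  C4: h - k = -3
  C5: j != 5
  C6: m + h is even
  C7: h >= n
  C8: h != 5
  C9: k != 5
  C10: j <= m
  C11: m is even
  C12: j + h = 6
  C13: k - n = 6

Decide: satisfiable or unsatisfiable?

Satisfiable

Try m = 6, n = 1, k = 7, j = 2, h = 4.
Check constraint 2: m + j = 8; constraint 3: h + m = 10. The remaining constraints are straightforward to verify.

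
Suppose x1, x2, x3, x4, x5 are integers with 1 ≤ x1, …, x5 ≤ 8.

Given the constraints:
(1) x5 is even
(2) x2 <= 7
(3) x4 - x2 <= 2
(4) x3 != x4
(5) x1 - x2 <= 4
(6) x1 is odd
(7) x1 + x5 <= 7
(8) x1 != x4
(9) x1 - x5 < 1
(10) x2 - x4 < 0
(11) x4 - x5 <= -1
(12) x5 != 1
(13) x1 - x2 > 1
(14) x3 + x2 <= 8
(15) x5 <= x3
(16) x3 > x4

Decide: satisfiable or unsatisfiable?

The assignment x1 = 3, x2 = 1, x3 = 5, x4 = 2, x5 = 4 works:
  constraint 3 holds since x4 - x2 = 1.
  constraint 5 holds since x1 - x2 = 2.
The rest check out directly.

Satisfiable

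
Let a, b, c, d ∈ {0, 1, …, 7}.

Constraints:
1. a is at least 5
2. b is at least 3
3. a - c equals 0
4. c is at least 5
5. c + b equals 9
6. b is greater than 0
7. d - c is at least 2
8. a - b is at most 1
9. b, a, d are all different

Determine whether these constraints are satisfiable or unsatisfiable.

Try a = 5, b = 4, c = 5, d = 7.
Check constraint 3: a - c = 0; constraint 5: c + b = 9; constraint 7: d - c = 2. The remaining constraints are straightforward to verify.

Satisfiable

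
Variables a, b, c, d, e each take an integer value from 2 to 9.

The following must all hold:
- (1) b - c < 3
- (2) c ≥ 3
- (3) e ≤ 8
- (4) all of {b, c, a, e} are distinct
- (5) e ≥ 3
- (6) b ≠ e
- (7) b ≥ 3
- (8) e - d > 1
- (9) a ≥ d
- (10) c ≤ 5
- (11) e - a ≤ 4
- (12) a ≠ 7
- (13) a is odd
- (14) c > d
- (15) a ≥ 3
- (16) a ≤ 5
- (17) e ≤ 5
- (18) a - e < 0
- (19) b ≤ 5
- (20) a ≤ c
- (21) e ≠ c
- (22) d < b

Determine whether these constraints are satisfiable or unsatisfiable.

Constraints 2, 5, 7, 10, 15, 16, 17, and 19 confine each of b, c, a, e to the 3 values {3, …, 5}.
Constraint 4 requires all 4 of them to be distinct, but only 3 values are available — impossible by the pigeonhole principle.

Unsatisfiable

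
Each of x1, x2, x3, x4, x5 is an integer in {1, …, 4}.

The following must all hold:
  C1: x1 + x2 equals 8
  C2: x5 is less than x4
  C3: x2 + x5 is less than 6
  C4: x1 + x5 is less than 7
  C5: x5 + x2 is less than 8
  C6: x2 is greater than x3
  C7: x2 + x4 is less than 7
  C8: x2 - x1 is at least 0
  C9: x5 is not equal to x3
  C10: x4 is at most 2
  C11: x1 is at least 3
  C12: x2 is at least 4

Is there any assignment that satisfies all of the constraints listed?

Satisfiable

Setting (x1, x2, x3, x4, x5) = (4, 4, 2, 2, 1) satisfies everything: constraint 1: x1 + x2 = 8; constraint 3: x2 + x5 = 5, and the others follow.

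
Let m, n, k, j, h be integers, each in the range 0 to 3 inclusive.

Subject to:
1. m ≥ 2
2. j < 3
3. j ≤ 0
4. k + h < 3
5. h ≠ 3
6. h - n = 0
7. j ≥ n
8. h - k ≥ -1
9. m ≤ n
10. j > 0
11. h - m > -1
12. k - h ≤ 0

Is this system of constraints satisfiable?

Unsatisfiable

From constraints 1 and 9: n ≥ m and m ≥ 2, so n ≥ 2. From constraints 3 and 7: n ≤ j and j ≤ 0, so n ≤ 0. But 0 < 2, so no value of n works.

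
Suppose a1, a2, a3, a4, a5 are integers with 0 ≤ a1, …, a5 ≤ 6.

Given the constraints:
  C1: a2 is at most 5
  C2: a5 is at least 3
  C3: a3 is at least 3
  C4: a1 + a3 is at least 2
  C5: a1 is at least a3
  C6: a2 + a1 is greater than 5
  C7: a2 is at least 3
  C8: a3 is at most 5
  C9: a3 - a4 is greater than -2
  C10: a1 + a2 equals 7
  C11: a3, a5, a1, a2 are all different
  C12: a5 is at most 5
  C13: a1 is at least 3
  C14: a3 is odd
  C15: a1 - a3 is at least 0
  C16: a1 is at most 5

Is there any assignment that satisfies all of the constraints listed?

Constraints 1, 2, 3, 7, 8, 12, 13, and 16 confine each of a3, a5, a1, a2 to the 3 values {3, …, 5}.
Constraint 11 requires all 4 of them to be distinct, but only 3 values are available — impossible by the pigeonhole principle.

Unsatisfiable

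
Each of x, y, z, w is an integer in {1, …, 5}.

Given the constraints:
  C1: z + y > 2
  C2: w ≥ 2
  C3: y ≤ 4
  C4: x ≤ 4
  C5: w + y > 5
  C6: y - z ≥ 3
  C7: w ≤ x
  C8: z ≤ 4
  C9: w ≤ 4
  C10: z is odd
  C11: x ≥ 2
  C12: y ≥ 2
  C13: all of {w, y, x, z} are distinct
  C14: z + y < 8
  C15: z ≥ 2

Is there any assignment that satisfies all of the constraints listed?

Constraints 2, 3, 4, 8, 9, 11, 12, and 15 confine each of w, y, x, z to the 3 values {2, …, 4}.
Constraint 13 requires all 4 of them to be distinct, but only 3 values are available — impossible by the pigeonhole principle.

Unsatisfiable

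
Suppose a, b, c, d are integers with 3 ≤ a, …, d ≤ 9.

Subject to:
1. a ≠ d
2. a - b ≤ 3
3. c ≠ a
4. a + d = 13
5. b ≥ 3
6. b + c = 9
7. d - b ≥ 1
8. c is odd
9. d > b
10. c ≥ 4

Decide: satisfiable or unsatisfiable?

Satisfiable

Take a = 7, b = 4, c = 5, d = 6. Then constraint 2: a - b = 3; constraint 4: a + d = 13, and every other listed constraint is also met.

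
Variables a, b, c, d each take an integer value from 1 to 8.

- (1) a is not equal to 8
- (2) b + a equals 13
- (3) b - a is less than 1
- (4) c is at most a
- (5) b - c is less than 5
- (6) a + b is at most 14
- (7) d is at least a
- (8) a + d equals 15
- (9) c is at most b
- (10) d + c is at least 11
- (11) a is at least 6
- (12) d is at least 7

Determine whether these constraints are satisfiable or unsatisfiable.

One satisfying assignment is a = 7, b = 6, c = 4, d = 8.
For the less obvious constraints — constraint 2: b + a = 13; constraint 3: b - a = -1; constraint 5: b - c = 2 — and the others hold by inspection.

Satisfiable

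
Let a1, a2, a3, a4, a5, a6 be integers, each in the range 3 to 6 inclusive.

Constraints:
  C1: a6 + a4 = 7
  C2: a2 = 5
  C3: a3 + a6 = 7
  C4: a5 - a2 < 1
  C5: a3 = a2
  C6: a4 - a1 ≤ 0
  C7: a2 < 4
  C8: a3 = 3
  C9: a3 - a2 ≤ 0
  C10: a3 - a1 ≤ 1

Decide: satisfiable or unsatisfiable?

Unsatisfiable

Constraint 8 fixes a3 = 3 and constraint 2 fixes a2 = 5, but constraint 5 requires a3 = a2. Since 3 ≠ 5, contradiction.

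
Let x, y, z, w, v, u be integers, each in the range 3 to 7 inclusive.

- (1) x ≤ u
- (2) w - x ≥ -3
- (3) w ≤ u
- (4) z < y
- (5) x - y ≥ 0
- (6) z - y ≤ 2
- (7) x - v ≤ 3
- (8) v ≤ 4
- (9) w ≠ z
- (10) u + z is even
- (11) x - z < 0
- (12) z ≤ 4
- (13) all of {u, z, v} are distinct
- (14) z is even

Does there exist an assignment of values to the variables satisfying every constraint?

Constraints 4, 5, and 11 give y ≤ x, x < z, z < y. Chaining: y ≤ x < z < y, which forces y < y — impossible.

Unsatisfiable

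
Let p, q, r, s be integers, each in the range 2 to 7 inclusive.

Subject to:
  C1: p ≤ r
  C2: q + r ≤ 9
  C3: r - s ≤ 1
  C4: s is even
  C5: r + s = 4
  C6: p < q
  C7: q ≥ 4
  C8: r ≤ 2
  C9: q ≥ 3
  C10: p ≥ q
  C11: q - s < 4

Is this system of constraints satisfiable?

Unsatisfiable

From constraints 7 and 10: p ≥ q and q ≥ 4, so p ≥ 4. From constraints 1 and 8: p ≤ r and r ≤ 2, so p ≤ 2. But 2 < 4, so no value of p works.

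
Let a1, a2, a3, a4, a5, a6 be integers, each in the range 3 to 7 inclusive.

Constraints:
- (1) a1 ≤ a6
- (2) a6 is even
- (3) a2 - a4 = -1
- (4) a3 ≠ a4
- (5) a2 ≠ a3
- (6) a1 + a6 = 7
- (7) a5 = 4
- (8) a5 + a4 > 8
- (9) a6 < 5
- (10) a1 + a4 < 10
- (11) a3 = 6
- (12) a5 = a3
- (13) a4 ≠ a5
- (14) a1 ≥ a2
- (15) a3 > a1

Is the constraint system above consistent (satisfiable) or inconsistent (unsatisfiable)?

Unsatisfiable

Constraint 7 fixes a5 = 4 and constraint 11 fixes a3 = 6, but constraint 12 requires a5 = a3. Since 4 ≠ 6, contradiction.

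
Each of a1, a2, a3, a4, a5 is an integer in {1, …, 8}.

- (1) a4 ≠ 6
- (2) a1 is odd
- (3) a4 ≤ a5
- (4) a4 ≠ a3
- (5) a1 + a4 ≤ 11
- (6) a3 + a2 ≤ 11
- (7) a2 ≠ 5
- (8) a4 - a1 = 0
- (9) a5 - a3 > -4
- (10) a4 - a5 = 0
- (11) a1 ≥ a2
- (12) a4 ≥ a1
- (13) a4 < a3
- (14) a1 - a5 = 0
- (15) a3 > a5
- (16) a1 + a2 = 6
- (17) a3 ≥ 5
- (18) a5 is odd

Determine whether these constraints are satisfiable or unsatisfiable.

One satisfying assignment is a1 = 5, a2 = 1, a3 = 8, a4 = 5, a5 = 5.
For the less obvious constraints — constraint 5: a1 + a4 = 10; constraint 6: a3 + a2 = 9; constraint 8: a4 - a1 = 0 — and the others hold by inspection.

Satisfiable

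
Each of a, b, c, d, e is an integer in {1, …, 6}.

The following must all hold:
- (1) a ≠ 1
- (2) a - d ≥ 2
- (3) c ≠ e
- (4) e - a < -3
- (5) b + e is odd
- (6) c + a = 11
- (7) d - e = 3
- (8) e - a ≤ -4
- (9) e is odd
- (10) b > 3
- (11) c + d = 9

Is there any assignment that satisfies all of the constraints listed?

Setting (a, b, c, d, e) = (6, 6, 5, 4, 1) satisfies everything: constraint 2: a - d = 2; constraint 4: e - a = -5; constraint 6: c + a = 11, and the others follow.

Satisfiable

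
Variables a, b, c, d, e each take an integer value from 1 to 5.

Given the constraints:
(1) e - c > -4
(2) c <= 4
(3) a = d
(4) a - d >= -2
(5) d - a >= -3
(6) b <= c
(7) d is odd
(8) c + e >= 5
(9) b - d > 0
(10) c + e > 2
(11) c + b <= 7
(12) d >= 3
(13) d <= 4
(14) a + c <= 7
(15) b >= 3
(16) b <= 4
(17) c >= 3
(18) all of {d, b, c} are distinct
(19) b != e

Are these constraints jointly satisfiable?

Unsatisfiable

Constraints 2, 12, 13, 15, 16, and 17 confine each of d, b, c to the 2 values {3, 4}.
Constraint 18 requires all 3 of them to be distinct, but only 2 values are available — impossible by the pigeonhole principle.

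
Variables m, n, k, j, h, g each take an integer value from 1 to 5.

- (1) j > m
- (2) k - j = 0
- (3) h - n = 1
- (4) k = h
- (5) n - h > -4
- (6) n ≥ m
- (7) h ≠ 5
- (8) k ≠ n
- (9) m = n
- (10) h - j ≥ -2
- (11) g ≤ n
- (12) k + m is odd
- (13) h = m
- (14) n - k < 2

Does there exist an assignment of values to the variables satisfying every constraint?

From constraints 4, 9, and 13, k = h = m = n, so k = n. But constraint 8 says k ≠ n. Contradiction.

Unsatisfiable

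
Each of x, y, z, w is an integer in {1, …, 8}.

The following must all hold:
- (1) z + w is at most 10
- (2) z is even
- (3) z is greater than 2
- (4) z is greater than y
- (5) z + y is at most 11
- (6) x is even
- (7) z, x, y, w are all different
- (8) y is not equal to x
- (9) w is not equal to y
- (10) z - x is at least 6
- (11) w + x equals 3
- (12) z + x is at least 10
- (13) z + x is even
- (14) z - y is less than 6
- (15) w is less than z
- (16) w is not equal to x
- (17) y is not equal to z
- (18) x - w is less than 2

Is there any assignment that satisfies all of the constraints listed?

Take x = 2, y = 3, z = 8, w = 1. Then constraint 1: z + w = 9; constraint 5: z + y = 11; constraint 10: z - x = 6, and every other listed constraint is also met.

Satisfiable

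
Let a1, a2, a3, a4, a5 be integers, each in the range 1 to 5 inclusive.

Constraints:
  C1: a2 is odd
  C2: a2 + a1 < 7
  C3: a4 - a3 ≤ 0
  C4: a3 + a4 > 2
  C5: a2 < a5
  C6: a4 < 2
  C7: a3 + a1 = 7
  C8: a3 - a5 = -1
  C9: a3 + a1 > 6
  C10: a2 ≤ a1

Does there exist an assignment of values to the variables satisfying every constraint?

Setting (a1, a2, a3, a4, a5) = (4, 1, 3, 1, 4) satisfies everything: constraint 2: a2 + a1 = 5; constraint 3: a4 - a3 = -2, and the others follow.

Satisfiable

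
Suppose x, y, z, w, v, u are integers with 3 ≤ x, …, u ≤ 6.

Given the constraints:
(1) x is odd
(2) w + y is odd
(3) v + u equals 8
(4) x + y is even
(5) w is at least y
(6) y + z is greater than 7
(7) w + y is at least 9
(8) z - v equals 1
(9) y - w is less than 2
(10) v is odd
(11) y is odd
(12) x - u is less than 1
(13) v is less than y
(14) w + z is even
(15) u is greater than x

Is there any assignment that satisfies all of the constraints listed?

The assignment x = 3, y = 5, z = 4, w = 6, v = 3, u = 5 works:
  constraint 3 holds since v + u = 8.
  constraint 6 holds since y + z = 9.
The rest check out directly.

Satisfiable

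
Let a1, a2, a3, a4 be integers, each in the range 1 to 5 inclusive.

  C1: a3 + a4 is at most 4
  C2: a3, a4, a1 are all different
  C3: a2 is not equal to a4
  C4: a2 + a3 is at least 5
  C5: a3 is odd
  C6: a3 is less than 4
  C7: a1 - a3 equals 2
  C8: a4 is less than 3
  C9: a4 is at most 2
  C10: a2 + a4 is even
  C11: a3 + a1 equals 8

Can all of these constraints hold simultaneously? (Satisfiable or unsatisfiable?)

The assignment a1 = 5, a2 = 3, a3 = 3, a4 = 1 works:
  constraint 1 holds since a3 + a4 = 4.
  constraint 4 holds since a2 + a3 = 6.
The rest check out directly.

Satisfiable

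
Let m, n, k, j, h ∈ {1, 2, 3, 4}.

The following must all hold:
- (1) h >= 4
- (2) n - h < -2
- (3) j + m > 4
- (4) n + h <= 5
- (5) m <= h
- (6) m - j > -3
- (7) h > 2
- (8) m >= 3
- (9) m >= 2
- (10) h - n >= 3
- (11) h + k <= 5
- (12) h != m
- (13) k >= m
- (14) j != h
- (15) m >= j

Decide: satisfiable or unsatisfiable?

Unsatisfiable

From constraint 1: h ≥ 4. From constraints 8 and 13: k ≥ m ≥ 3. Hence h + k ≥ 7. But constraint 11 requires h + k ≤ 5, and 5 < 7. Contradiction.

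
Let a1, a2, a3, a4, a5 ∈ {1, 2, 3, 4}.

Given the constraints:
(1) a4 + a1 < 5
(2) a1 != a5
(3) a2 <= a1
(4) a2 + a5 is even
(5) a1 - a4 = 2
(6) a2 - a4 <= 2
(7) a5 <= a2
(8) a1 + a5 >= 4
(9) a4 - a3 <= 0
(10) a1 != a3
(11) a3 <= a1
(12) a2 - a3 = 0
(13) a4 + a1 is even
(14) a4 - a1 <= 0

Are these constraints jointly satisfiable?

One satisfying assignment is a1 = 3, a2 = 1, a3 = 1, a4 = 1, a5 = 1.
For the less obvious constraints — constraint 1: a4 + a1 = 4; constraint 5: a1 - a4 = 2; constraint 6: a2 - a4 = 0 — and the others hold by inspection.

Satisfiable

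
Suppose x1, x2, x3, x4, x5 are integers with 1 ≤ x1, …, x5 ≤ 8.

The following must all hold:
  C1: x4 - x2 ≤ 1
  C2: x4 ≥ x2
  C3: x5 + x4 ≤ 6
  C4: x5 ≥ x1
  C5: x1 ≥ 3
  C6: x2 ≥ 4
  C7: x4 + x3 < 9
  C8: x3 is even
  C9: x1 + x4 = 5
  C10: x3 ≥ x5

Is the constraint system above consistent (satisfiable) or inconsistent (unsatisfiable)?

Unsatisfiable

From constraints 4 and 5: x5 ≥ x1 ≥ 3. From constraints 2 and 6: x4 ≥ x2 ≥ 4. Hence x5 + x4 ≥ 7. But constraint 3 requires x5 + x4 ≤ 6, and 6 < 7. Contradiction.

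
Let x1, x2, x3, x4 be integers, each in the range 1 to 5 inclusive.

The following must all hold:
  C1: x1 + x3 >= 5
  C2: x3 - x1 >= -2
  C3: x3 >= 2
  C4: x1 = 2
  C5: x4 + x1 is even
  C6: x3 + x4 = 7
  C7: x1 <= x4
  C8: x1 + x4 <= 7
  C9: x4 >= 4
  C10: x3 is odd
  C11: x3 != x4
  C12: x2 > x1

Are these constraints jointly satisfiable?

Satisfiable

Try x1 = 2, x2 = 4, x3 = 3, x4 = 4.
Check constraint 1: x1 + x3 = 5; constraint 2: x3 - x1 = 1; constraint 6: x3 + x4 = 7. The remaining constraints are straightforward to verify.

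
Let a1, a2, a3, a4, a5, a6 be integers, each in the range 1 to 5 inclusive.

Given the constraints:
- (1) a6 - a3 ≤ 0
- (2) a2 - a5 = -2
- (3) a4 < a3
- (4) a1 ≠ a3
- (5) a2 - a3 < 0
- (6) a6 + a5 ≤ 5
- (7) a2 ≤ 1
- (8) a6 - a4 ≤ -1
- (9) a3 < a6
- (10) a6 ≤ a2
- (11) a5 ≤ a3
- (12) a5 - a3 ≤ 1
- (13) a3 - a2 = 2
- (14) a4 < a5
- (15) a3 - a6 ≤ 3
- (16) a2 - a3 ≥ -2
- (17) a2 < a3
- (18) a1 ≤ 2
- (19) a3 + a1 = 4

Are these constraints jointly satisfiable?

Constraints 8, 9, 11, and 14 give a3 < a6, a6 < a4, a4 < a5, a5 ≤ a3. Chaining: a3 < a6 < a4 < a5 ≤ a3, which forces a3 < a3 — impossible.

Unsatisfiable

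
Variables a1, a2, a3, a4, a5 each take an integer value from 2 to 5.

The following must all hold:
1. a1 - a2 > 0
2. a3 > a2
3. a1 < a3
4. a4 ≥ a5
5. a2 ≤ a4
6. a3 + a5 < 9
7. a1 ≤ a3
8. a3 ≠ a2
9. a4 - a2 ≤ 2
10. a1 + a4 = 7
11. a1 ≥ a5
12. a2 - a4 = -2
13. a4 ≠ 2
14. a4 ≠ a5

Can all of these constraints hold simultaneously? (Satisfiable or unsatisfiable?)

Try a1 = 3, a2 = 2, a3 = 5, a4 = 4, a5 = 2.
Check constraint 1: a1 - a2 = 1; constraint 6: a3 + a5 = 7. The remaining constraints are straightforward to verify.

Satisfiable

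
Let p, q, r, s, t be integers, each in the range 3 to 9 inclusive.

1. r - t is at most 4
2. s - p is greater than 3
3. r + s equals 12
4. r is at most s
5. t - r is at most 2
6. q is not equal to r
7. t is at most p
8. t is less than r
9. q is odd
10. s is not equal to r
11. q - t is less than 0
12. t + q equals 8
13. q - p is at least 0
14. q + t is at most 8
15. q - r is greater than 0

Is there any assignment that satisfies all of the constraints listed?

Constraints 8, 11, and 15 give t < r, r < q, q < t. Chaining: t < r < q < t, which forces t < t — impossible.

Unsatisfiable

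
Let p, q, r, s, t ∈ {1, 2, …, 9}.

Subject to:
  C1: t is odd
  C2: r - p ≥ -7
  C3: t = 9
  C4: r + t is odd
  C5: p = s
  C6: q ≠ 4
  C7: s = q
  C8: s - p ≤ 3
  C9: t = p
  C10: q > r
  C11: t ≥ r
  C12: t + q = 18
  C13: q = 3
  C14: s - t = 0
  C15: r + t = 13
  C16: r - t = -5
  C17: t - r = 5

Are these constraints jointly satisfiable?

Constraint 3 fixes t = 9 and constraint 13 fixes q = 3. Constraints 5, 7, and 9 give t = p = s = q, so t = q. But 9 ≠ 3 — contradiction.

Unsatisfiable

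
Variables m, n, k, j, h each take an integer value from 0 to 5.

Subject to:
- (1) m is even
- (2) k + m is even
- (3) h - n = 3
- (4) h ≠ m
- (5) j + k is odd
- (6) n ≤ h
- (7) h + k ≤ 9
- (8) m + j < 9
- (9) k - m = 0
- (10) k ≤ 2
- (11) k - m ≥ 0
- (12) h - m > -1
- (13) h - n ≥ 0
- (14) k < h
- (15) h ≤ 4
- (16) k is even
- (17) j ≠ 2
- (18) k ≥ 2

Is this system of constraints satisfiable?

Satisfiable

One satisfying assignment is m = 2, n = 1, k = 2, j = 5, h = 4.
For the less obvious constraints — constraint 3: h - n = 3; constraint 7: h + k = 6; constraint 8: m + j = 7 — and the others hold by inspection.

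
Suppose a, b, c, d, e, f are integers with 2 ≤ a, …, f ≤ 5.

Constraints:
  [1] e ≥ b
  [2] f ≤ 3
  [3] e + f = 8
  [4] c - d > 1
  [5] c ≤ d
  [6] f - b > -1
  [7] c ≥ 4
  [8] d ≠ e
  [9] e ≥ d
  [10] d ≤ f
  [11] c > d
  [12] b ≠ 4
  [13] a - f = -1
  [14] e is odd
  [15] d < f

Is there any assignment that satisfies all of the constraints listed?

From constraints 5 and 7: d ≥ c and c ≥ 4, so d ≥ 4. From constraints 2 and 10: d ≤ f and f ≤ 3, so d ≤ 3. But 3 < 4, so no value of d works.

Unsatisfiable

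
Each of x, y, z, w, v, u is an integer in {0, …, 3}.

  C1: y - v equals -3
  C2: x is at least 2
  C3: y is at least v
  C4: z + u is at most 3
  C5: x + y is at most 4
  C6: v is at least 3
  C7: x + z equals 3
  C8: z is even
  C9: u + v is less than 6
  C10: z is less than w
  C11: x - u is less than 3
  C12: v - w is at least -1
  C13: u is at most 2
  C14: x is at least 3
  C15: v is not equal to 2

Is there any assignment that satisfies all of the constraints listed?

From constraint 14: x ≥ 3. From constraints 3 and 6: y ≥ v ≥ 3. Hence x + y ≥ 6. But constraint 5 requires x + y ≤ 4, and 4 < 6. Contradiction.

Unsatisfiable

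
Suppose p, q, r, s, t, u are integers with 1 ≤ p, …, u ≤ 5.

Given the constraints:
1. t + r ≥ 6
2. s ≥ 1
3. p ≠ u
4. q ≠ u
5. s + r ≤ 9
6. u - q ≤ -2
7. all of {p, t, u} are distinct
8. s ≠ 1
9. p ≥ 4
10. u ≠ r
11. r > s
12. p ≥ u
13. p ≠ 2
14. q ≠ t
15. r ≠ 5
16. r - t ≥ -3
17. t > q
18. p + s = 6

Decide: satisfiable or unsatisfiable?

Take p = 4, q = 4, r = 4, s = 2, t = 5, u = 1. Then constraint 1: t + r = 9; constraint 5: s + r = 6, and every other listed constraint is also met.

Satisfiable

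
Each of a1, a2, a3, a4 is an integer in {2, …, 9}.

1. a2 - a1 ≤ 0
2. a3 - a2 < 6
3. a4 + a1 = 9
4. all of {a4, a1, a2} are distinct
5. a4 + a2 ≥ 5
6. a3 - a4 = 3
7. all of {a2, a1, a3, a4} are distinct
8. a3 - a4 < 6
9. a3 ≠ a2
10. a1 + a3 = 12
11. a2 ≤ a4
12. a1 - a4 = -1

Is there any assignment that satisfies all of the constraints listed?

Satisfiable

The assignment a1 = 4, a2 = 3, a3 = 8, a4 = 5 works:
  constraint 1 holds since a2 - a1 = -1.
  constraint 2 holds since a3 - a2 = 5.
The rest check out directly.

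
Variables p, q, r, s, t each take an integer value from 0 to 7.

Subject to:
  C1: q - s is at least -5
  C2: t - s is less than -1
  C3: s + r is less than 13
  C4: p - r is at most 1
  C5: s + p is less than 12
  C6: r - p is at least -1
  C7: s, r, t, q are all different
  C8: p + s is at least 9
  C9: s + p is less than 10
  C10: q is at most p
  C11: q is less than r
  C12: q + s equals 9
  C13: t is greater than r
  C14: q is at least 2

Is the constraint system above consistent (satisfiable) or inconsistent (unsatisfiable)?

Try p = 2, q = 2, r = 3, s = 7, t = 4.
Check constraint 1: q - s = -5; constraint 2: t - s = -3; constraint 3: s + r = 10. The remaining constraints are straightforward to verify.

Satisfiable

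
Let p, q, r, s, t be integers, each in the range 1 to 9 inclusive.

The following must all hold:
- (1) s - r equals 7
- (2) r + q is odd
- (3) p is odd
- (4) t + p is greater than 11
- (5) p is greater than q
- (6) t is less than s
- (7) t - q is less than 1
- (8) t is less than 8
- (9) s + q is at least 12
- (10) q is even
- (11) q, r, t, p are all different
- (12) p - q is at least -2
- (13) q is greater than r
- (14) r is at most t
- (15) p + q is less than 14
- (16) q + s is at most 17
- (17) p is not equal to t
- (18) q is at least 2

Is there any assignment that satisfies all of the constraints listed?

Try p = 7, q = 6, r = 1, s = 8, t = 5.
Check constraint 1: s - r = 7; constraint 4: t + p = 12. The remaining constraints are straightforward to verify.

Satisfiable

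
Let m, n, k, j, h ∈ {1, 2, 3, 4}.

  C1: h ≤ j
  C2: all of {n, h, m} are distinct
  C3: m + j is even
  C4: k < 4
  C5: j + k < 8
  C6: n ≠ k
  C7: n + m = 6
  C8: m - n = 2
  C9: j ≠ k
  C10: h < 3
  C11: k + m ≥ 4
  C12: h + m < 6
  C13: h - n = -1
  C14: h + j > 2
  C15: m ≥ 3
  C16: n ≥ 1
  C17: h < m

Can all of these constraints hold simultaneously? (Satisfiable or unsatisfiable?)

Satisfiable

Setting (m, n, k, j, h) = (4, 2, 1, 4, 1) satisfies everything: constraint 5: j + k = 5; constraint 7: n + m = 6, and the others follow.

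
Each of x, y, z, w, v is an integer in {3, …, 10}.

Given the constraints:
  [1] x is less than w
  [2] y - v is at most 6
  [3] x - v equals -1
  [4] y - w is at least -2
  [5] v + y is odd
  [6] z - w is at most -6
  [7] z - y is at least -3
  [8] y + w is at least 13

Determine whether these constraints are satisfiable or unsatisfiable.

Constraints 4, 6, and 7 give z − y ≥ -3, y − w ≥ -2, w − z ≥ 6.
Adding all 3 inequalities: the left sides telescope to 0, and the right sides sum to (-3) + (-2) + 6 = 1. So 0 ≥ 1, which is false.

Unsatisfiable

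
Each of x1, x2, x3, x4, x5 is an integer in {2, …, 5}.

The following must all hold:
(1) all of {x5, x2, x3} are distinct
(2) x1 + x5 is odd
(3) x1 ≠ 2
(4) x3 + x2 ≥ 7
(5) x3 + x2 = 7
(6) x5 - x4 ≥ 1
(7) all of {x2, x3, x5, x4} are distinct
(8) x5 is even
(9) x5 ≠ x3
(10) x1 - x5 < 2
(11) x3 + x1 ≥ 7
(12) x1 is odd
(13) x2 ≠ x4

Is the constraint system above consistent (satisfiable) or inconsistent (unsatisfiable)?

Satisfiable

One satisfying assignment is x1 = 5, x2 = 2, x3 = 5, x4 = 3, x5 = 4.
For the less obvious constraints — constraint 4: x3 + x2 = 7; constraint 5: x3 + x2 = 7; constraint 6: x5 - x4 = 1 — and the others hold by inspection.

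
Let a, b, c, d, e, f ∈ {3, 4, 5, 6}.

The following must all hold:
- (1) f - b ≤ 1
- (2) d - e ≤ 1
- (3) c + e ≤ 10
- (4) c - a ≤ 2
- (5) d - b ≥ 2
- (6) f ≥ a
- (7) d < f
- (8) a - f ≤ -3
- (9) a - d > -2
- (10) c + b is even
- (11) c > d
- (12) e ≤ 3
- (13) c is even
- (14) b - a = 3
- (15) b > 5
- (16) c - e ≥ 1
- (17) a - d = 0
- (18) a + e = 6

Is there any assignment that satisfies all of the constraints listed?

Unsatisfiable

Constraints 1, 2, 4, 5, 8, and 16 give a − c ≥ -2, c − e ≥ 1, e − d ≥ -1, d − b ≥ 2, b − f ≥ -1, f − a ≥ 3.
Adding all 6 inequalities: the left sides telescope to 0, and the right sides sum to (-2) + 1 + (-1) + 2 + (-1) + 3 = 2. So 0 ≥ 2, which is false.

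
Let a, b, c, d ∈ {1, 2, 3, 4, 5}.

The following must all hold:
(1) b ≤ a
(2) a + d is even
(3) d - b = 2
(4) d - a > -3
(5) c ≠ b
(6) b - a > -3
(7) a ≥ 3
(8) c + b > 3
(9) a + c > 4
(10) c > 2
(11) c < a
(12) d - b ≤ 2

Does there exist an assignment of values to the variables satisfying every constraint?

One satisfying assignment is a = 4, b = 2, c = 3, d = 4.
For the less obvious constraints — constraint 3: d - b = 2; constraint 4: d - a = 0; constraint 6: b - a = -2 — and the others hold by inspection.

Satisfiable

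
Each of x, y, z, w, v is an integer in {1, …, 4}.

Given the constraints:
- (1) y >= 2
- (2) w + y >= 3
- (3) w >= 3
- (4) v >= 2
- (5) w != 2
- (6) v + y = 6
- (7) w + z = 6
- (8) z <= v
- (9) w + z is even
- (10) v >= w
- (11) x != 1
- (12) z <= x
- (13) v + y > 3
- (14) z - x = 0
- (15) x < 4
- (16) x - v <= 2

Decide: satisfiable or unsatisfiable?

One satisfying assignment is x = 3, y = 3, z = 3, w = 3, v = 3.
For the less obvious constraints — constraint 2: w + y = 6; constraint 6: v + y = 6 — and the others hold by inspection.

Satisfiable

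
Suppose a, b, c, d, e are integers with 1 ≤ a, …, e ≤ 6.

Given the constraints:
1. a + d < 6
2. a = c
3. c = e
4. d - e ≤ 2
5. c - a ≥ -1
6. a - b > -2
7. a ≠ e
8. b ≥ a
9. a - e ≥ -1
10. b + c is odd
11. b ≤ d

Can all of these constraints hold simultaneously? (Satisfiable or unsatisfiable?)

From constraints 2 and 3, a = c = e, so a = e. But constraint 7 says a ≠ e. Contradiction.

Unsatisfiable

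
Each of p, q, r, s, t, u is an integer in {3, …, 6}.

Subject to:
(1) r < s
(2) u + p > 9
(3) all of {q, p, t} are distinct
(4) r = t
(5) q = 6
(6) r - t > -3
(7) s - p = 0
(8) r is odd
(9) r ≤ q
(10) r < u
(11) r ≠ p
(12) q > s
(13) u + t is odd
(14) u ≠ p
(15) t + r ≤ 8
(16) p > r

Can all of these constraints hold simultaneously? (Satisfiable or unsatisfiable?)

Satisfiable

Try p = 5, q = 6, r = 3, s = 5, t = 3, u = 6.
Check constraint 2: u + p = 11; constraint 6: r - t = 0; constraint 7: s - p = 0. The remaining constraints are straightforward to verify.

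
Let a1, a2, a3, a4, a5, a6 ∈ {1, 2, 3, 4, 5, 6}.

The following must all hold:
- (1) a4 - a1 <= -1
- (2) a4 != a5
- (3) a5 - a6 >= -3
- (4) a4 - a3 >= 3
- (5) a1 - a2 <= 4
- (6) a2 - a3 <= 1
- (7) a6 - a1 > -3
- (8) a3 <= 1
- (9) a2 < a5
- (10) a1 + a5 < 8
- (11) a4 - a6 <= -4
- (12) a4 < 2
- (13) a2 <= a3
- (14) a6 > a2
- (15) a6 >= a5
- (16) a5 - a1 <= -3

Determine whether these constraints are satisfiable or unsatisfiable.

Constraints 3, 4, 5, 6, 11, and 16 give a3 − a2 ≥ -1, a2 − a1 ≥ -4, a1 − a5 ≥ 3, a5 − a6 ≥ -3, a6 − a4 ≥ 4, a4 − a3 ≥ 3.
Adding all 6 inequalities: the left sides telescope to 0, and the right sides sum to (-1) + (-4) + 3 + (-3) + 4 + 3 = 2. So 0 ≥ 2, which is false.

Unsatisfiable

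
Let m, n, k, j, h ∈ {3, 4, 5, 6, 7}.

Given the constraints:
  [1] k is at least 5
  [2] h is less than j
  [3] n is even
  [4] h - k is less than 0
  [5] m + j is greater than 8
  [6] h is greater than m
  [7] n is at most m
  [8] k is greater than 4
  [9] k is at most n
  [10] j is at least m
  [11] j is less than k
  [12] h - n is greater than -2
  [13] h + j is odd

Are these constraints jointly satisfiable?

Unsatisfiable

Constraints 2, 6, 7, 9, and 11 give k ≤ n, n ≤ m, m < h, h < j, j < k. Chaining: k ≤ n ≤ m < h < j < k, which forces k < k — impossible.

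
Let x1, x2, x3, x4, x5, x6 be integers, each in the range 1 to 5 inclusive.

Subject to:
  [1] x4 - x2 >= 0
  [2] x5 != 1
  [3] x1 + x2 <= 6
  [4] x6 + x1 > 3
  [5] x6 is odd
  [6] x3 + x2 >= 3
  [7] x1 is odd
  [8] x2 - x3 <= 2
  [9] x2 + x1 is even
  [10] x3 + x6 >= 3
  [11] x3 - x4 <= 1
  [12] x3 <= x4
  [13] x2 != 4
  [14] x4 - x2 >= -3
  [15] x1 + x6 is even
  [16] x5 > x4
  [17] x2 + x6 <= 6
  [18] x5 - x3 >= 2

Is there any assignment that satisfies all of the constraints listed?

Satisfiable

One satisfying assignment is x1 = 1, x2 = 3, x3 = 2, x4 = 3, x5 = 5, x6 = 3.
For the less obvious constraints — constraint 1: x4 - x2 = 0; constraint 3: x1 + x2 = 4; constraint 4: x6 + x1 = 4 — and the others hold by inspection.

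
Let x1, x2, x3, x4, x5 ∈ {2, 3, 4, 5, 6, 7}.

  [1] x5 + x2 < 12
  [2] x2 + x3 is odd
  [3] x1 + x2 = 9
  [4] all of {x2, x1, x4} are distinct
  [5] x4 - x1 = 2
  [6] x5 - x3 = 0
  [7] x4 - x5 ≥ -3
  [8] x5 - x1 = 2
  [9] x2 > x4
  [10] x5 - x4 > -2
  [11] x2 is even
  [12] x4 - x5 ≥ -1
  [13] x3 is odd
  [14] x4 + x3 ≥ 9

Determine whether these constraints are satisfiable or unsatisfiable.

Setting (x1, x2, x3, x4, x5) = (3, 6, 5, 5, 5) satisfies everything: constraint 1: x5 + x2 = 11; constraint 3: x1 + x2 = 9, and the others follow.

Satisfiable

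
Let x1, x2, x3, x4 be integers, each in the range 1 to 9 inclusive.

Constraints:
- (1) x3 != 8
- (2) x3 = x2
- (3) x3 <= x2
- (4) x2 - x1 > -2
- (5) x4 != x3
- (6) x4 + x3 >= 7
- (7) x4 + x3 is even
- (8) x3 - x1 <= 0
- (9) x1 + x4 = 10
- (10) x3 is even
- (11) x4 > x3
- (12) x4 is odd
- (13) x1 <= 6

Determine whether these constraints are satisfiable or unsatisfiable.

Constraint 12 makes x4 odd and constraint 10 makes x3 even, so x4 + x3 must be odd. Constraint 7 says x4 + x3 is even — contradiction.

Unsatisfiable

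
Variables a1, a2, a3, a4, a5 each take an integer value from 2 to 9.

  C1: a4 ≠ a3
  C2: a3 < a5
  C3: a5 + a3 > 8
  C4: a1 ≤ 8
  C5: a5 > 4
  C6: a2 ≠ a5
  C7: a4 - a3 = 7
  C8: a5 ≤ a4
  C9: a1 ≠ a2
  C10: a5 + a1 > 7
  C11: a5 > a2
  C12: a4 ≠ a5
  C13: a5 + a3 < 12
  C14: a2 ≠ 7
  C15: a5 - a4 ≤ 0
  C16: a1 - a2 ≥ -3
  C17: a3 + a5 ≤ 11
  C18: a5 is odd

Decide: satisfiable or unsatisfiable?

The assignment a1 = 2, a2 = 3, a3 = 2, a4 = 9, a5 = 7 works:
  constraint 3 holds since a5 + a3 = 9.
  constraint 7 holds since a4 - a3 = 7.
  constraint 10 holds since a5 + a1 = 9.
The rest check out directly.

Satisfiable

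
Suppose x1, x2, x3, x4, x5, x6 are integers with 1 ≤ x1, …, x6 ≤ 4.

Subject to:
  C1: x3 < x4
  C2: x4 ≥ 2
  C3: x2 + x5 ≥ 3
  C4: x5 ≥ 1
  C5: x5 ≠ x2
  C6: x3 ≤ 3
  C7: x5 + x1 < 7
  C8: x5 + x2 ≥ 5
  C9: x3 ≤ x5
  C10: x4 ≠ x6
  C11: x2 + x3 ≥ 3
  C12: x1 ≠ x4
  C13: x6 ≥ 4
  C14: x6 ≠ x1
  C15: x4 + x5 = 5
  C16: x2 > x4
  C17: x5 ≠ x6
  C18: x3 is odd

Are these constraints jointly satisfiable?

Try x1 = 2, x2 = 4, x3 = 1, x4 = 3, x5 = 2, x6 = 4.
Check constraint 3: x2 + x5 = 6; constraint 7: x5 + x1 = 4. The remaining constraints are straightforward to verify.

Satisfiable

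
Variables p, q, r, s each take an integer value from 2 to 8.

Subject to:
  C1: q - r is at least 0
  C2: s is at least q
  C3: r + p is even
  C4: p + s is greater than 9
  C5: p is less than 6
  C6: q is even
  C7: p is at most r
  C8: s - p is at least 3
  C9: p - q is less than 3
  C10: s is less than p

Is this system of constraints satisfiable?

Unsatisfiable

Constraints 1, 2, 7, and 10 give r ≤ q, q ≤ s, s < p, p ≤ r. Chaining: r ≤ q ≤ s < p ≤ r, which forces r < r — impossible.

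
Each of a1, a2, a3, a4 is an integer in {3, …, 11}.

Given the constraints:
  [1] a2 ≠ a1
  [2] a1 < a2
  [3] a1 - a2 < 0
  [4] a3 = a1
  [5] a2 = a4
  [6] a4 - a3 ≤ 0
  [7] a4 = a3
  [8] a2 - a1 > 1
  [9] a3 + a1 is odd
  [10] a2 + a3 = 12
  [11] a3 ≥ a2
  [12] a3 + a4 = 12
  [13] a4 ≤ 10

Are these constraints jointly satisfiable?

From constraints 4, 5, and 7, a2 = a4 = a3 = a1, so a2 = a1. But constraint 1 says a2 ≠ a1. Contradiction.

Unsatisfiable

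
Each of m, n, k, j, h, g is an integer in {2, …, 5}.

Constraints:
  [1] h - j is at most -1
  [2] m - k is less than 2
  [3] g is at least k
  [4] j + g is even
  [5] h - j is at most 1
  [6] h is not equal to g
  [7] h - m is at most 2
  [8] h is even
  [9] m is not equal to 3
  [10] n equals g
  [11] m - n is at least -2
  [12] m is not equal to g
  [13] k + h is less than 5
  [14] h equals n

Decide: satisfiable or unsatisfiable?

From constraints 10 and 14, h = n = g, so h = g. But constraint 6 says h ≠ g. Contradiction.

Unsatisfiable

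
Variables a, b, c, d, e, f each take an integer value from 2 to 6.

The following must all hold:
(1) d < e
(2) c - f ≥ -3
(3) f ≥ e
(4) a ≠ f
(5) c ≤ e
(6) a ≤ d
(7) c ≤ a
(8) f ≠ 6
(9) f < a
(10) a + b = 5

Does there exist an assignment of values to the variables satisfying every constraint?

Constraints 1, 3, 6, and 9 give e ≤ f, f < a, a ≤ d, d < e. Chaining: e ≤ f < a ≤ d < e, which forces e < e — impossible.

Unsatisfiable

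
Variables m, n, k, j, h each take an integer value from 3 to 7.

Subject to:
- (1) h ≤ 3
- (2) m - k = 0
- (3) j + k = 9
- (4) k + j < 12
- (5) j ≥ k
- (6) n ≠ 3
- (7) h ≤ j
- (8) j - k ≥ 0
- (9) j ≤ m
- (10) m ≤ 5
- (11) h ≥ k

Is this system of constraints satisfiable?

From constraints 9 and 10: j ≤ m ≤ 5. From constraints 1 and 11: k ≤ h ≤ 3. Hence j + k ≤ 8. But constraint 3 requires j + k = 9, and 9 > 8. Contradiction.

Unsatisfiable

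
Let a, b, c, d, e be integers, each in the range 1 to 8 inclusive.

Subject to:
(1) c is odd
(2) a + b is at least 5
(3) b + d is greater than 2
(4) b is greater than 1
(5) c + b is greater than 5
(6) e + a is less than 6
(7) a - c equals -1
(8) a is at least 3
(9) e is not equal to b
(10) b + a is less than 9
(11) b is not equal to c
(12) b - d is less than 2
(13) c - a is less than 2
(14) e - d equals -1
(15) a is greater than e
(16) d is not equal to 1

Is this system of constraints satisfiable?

One satisfying assignment is a = 4, b = 3, c = 5, d = 2, e = 1.
For the less obvious constraints — constraint 2: a + b = 7; constraint 3: b + d = 5 — and the others hold by inspection.

Satisfiable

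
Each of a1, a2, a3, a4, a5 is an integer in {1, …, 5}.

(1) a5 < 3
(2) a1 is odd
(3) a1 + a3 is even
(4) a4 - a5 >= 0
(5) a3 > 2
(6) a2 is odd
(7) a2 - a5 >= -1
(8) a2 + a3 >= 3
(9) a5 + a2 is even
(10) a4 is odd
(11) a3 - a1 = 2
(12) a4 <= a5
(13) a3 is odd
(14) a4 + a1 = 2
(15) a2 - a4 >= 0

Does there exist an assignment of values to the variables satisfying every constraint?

Satisfiable

Setting (a1, a2, a3, a4, a5) = (1, 3, 3, 1, 1) satisfies everything: constraint 4: a4 - a5 = 0; constraint 7: a2 - a5 = 2, and the others follow.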